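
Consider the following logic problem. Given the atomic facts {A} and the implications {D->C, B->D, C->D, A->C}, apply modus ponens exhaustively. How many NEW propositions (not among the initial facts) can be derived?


Initial facts: {A}
Apply modus ponens to closure:
  A and A->C  =>  C
  C and C->D  =>  D
Final known: {A, C, D}
New propositions: {C, D}
Count = 2

2


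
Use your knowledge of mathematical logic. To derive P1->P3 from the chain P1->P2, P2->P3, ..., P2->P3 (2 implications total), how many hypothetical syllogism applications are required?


With 2 implications in a chain connecting 3 propositions:
P1->P2, P2->P3, ..., P2->P3
Steps needed = (number of implications) - 1 = 2 - 1 = 1

1


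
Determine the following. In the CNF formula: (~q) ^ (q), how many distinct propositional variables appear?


Identify each variable that appears in the formula.
Variables found: q
Count = 1

1


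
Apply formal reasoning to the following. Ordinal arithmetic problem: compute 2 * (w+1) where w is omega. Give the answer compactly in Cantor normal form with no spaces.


Compute 2 * (w+1).
Ordinal * is associative and left-distributive over +, but NOT commutative; for finite n>1, n*w = w but w*n stays w*n.
By left-distributivity: 2 * (w+1) = 2*w + 2*1 = w + 2 = w+2.
Result = w+2

w+2


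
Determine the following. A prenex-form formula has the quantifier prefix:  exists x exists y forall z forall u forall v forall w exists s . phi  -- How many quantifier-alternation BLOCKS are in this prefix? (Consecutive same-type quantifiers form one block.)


Quantifier-type sequence: E E A A A A E  (A=forall, E=exists)
Group into maximal same-type runs:
  Ex2 | Ax4 | Ex1
Number of blocks = 3

3


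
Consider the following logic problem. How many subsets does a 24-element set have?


The power set of a set with n elements has 2^n elements.
|P(S)| = 2^24 = 16777216

16777216


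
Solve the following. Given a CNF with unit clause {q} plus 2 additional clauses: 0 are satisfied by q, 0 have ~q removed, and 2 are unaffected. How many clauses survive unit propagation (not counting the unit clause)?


Satisfied (removed): 0
Shortened (remain): 0
Unchanged (remain): 2
Remaining = 0 + 2 = 2

2


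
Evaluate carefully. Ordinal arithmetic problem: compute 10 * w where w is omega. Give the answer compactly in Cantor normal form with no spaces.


Compute 10 * w.
Ordinal * is associative and left-distributive over +, but NOT commutative; for finite n>1, n*w = w but w*n stays w*n.
For finite n>0, n * w = sup{n*k : k<w} = w. So 10 * w = w.
Result = w

w


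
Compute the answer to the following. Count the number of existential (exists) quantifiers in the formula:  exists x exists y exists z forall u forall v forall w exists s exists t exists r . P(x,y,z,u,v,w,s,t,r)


Quantifier prefix: exists x exists y exists z forall u forall v forall w exists s exists t exists r
Mark each quantifier type:
  E E E U U U E E E
Universal count = 3, Existential count = 6
Asked for existential (exists) quantifiers: 6

6


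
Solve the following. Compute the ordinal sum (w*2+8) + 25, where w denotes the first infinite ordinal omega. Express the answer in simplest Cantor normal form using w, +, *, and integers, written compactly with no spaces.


Compute (w*2+8) + 25.
Ordinal + is associative but NOT commutative; for finite n>0, n + w = w but w + n stays w+n.
By associativity: (w*2+8) + 25 = w*2 + (8+25) = w*2+33.
Result = w*2+33

w*2+33


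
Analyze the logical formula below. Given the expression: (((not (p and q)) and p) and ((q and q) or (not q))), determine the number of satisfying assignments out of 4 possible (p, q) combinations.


Check all 4 assignments:
p=0, q=0: 0
p=0, q=1: 0
p=1, q=0: 1
p=1, q=1: 0
Count of True = 1

1


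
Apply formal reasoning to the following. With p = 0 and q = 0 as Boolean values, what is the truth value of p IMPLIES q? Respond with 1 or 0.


p = 0, q = 0
Operation: p IMPLIES q
Evaluate: 0 IMPLIES 0 = 1

1


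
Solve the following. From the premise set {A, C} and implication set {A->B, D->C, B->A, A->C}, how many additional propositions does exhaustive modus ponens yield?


Initial facts: {A, C}
Apply modus ponens to closure:
  A and A->B  =>  B
Final known: {A, B, C}
New propositions: {B}
Count = 1

1


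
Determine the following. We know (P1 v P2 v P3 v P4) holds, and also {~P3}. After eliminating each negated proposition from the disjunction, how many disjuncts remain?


Original disjuncts (4): P1, P2, P3, P4
Negated (eliminate): ~P3
Remaining disjuncts: P1, P2, P4
Count = 4 - 1 = 3

3


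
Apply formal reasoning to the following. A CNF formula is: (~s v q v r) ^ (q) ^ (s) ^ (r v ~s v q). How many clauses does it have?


A CNF formula is a conjunction of clauses.
Clauses are separated by ^.
Counting the conjuncts: 4 clauses.

4


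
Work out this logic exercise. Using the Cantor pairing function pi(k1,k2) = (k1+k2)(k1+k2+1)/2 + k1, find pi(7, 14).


k1 + k2 = 21
(k1+k2)(k1+k2+1)/2 = 21 * 22 / 2 = 231
pi = 231 + 7 = 238

238


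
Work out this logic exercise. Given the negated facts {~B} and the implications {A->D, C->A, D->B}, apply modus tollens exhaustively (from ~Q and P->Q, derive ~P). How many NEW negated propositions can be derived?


Initial negated facts: {~B}
Apply modus tollens to closure:
  ~B and D->B  =>  ~D
  ~D and A->D  =>  ~A
  ~A and C->A  =>  ~C
Final negated: {~A, ~B, ~C, ~D}
New negations: {~A, ~C, ~D}
Count = 3

3


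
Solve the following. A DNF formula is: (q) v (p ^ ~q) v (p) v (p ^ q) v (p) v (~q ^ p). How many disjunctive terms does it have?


A DNF formula is a disjunction of terms (conjunctions).
Terms are separated by v.
Counting the disjuncts: 6 terms.

6


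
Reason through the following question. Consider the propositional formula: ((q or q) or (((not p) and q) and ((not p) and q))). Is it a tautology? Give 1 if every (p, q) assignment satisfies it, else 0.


Check all 4 assignments:
p=0, q=0: 0
p=0, q=1: 1
p=1, q=0: 0
p=1, q=1: 1
Satisfying count = 2/4.
Tautology iff count = 4: no.

0


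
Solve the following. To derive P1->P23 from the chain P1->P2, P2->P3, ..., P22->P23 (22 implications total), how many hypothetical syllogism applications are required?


With 22 implications in a chain connecting 23 propositions:
P1->P2, P2->P3, ..., P22->P23
Steps needed = (number of implications) - 1 = 22 - 1 = 21

21


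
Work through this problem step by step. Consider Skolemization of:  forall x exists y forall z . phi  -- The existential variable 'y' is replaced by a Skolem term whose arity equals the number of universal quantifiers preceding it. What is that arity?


Quantifier prefix: forall x exists y forall z
'y' is existentially quantified at position 2.
Universal variables preceding it: x
Skolem function arity = 1

1


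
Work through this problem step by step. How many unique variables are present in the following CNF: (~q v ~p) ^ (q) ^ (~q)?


Identify each variable that appears in the formula.
Variables found: p, q
Count = 2

2


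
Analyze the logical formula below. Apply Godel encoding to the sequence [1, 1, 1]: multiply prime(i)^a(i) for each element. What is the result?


Encode each element as an exponent of the corresponding prime:
  2^1 = 2
  3^1 = 3
  5^1 = 5
Product = 2 * 3 * 5 = 30

30


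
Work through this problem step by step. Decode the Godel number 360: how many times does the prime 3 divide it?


Factorize 360 by dividing by 3 repeatedly.
Division steps: 3 divides 360 exactly 2 time(s).
Exponent of 3 = 2

2


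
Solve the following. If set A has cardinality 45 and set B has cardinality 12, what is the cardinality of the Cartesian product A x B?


The Cartesian product A x B contains all ordered pairs (a, b).
|A x B| = |A| * |B| = 45 * 12 = 540

540


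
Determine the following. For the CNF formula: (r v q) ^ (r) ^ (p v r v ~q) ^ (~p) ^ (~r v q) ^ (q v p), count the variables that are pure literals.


Check each variable for pure literal status:
p: mixed (not pure)
q: mixed (not pure)
r: mixed (not pure)
Pure literal count = 0

0


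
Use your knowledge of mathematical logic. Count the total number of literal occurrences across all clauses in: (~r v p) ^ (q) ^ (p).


Counting literals in each clause:
Clause 1: 2 literal(s)
Clause 2: 1 literal(s)
Clause 3: 1 literal(s)
Total = 4

4


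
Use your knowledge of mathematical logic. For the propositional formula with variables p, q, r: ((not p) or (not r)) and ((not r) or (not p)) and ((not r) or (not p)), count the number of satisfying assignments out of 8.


Evaluate all 8 assignments for p, q, r:
p=0, q=0, r=0: 1
p=0, q=0, r=1: 1
p=0, q=1, r=0: 1
p=0, q=1, r=1: 1
p=1, q=0, r=0: 1
p=1, q=0, r=1: 0
p=1, q=1, r=0: 1
p=1, q=1, r=1: 0
Satisfying count = 6

6


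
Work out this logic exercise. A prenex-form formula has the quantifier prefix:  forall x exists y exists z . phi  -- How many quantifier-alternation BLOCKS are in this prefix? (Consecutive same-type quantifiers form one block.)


Quantifier-type sequence: A E E  (A=forall, E=exists)
Group into maximal same-type runs:
  Ax1 | Ex2
Number of blocks = 2

2


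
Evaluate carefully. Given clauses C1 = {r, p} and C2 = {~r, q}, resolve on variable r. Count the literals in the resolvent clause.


Remove r from C1 and ~r from C2.
C1 remainder: {p}
C2 remainder: {q}
Union (resolvent): {p, q}
Resolvent has 2 literal(s).

2


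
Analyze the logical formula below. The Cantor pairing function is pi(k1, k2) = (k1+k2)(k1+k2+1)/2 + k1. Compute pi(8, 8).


k1 + k2 = 16
(k1+k2)(k1+k2+1)/2 = 16 * 17 / 2 = 136
pi = 136 + 8 = 144

144


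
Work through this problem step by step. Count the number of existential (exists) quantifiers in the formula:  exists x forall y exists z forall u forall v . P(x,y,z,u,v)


Quantifier prefix: exists x forall y exists z forall u forall v
Mark each quantifier type:
  E U E U U
Universal count = 3, Existential count = 2
Asked for existential (exists) quantifiers: 2

2


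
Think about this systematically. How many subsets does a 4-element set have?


The power set of a set with n elements has 2^n elements.
|P(S)| = 2^4 = 16

16


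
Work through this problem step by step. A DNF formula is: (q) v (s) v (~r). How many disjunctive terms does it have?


A DNF formula is a disjunction of terms (conjunctions).
Terms are separated by v.
Counting the disjuncts: 3 terms.

3


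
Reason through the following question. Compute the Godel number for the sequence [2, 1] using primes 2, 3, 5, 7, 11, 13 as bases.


Encode each element as an exponent of the corresponding prime:
  2^2 = 4
  3^1 = 3
Product = 4 * 3 = 12

12


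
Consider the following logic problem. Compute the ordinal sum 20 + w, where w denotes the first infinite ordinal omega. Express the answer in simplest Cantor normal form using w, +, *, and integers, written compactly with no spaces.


Compute 20 + w.
Ordinal + is associative but NOT commutative; for finite n>0, n + w = w but w + n stays w+n.
Any finite left addend is absorbed by w on the right: 20 + w = w.
Result = w

w


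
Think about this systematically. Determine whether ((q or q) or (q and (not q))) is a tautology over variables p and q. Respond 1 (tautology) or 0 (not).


Check all 4 assignments:
p=0, q=0: 0
p=0, q=1: 1
p=1, q=0: 0
p=1, q=1: 1
Satisfying count = 2/4.
Tautology iff count = 4: no.

0


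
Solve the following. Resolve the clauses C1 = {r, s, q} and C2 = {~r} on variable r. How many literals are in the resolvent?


Remove r from C1 and ~r from C2.
C1 remainder: {s, q}
C2 remainder: {}
Union (resolvent): {q, s}
Resolvent has 2 literal(s).

2


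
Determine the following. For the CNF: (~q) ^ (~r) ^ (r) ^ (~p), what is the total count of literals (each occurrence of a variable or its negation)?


Counting literals in each clause:
Clause 1: 1 literal(s)
Clause 2: 1 literal(s)
Clause 3: 1 literal(s)
Clause 4: 1 literal(s)
Total = 4

4


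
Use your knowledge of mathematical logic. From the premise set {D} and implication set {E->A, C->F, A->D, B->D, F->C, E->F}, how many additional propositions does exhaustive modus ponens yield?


Initial facts: {D}
Apply modus ponens to closure:
  (no implication fires)
Final known: {D}
New propositions: {(none)}
Count = 0

0


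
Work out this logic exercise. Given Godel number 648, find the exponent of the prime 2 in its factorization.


Factorize 648 by dividing by 2 repeatedly.
Division steps: 2 divides 648 exactly 3 time(s).
Exponent of 2 = 3

3


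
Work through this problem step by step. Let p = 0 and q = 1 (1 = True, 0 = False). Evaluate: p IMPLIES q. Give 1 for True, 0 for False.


p = 0, q = 1
Operation: p IMPLIES q
Evaluate: 0 IMPLIES 1 = 1

1


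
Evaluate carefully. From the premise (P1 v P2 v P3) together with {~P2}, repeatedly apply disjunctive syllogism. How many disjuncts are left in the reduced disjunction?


Original disjuncts (3): P1, P2, P3
Negated (eliminate): ~P2
Remaining disjuncts: P1, P3
Count = 3 - 1 = 2

2


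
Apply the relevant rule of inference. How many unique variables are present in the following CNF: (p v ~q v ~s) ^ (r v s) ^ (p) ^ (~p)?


Identify each variable that appears in the formula.
Variables found: p, q, r, s
Count = 4

4


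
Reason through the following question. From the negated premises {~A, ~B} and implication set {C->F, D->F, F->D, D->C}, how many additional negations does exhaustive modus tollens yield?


Initial negated facts: {~A, ~B}
Apply modus tollens to closure:
  (no implication fires)
Final negated: {~A, ~B}
New negations: {(none)}
Count = 0

0


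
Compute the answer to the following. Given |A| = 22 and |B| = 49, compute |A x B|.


The Cartesian product A x B contains all ordered pairs (a, b).
|A x B| = |A| * |B| = 22 * 49 = 1078

1078


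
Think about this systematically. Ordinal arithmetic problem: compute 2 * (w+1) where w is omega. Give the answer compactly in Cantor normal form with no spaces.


Compute 2 * (w+1).
Ordinal * is associative and left-distributive over +, but NOT commutative; for finite n>1, n*w = w but w*n stays w*n.
By left-distributivity: 2 * (w+1) = 2*w + 2*1 = w + 2 = w+2.
Result = w+2

w+2


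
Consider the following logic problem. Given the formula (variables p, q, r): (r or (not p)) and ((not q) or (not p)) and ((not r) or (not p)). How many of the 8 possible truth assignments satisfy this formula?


Evaluate all 8 assignments for p, q, r:
p=0, q=0, r=0: 1
p=0, q=0, r=1: 1
p=0, q=1, r=0: 1
p=0, q=1, r=1: 1
p=1, q=0, r=0: 0
p=1, q=0, r=1: 0
p=1, q=1, r=0: 0
p=1, q=1, r=1: 0
Satisfying count = 4

4


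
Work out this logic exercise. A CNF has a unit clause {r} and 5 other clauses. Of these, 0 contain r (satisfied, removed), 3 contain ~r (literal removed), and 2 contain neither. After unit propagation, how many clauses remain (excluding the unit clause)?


Satisfied (removed): 0
Shortened (remain): 3
Unchanged (remain): 2
Remaining = 3 + 2 = 5

5


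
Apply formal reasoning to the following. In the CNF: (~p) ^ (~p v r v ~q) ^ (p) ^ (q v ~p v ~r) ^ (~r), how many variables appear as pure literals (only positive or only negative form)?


Check each variable for pure literal status:
p: mixed (not pure)
q: mixed (not pure)
r: mixed (not pure)
Pure literal count = 0

0


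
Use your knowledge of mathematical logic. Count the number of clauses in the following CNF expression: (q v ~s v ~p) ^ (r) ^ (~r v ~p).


A CNF formula is a conjunction of clauses.
Clauses are separated by ^.
Counting the conjuncts: 3 clauses.

3


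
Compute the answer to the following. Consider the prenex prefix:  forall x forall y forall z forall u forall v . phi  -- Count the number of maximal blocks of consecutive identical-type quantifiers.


Quantifier-type sequence: A A A A A  (A=forall, E=exists)
Group into maximal same-type runs:
  Ax5
Number of blocks = 1

1


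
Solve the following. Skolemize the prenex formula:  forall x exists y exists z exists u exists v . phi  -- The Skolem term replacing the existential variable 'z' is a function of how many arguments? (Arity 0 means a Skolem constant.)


Quantifier prefix: forall x exists y exists z exists u exists v
'z' is existentially quantified at position 3.
Universal variables preceding it: x
Skolem function arity = 1

1


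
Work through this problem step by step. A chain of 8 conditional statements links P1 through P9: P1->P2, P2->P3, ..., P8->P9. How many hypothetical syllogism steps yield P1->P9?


With 8 implications in a chain connecting 9 propositions:
P1->P2, P2->P3, ..., P8->P9
Steps needed = (number of implications) - 1 = 8 - 1 = 7

7


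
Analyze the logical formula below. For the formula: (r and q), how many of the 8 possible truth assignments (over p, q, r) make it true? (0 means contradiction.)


Check all 8 assignments:
p=0, q=0, r=0: 0
p=0, q=0, r=1: 0
p=0, q=1, r=0: 0
p=0, q=1, r=1: 1
p=1, q=0, r=0: 0
p=1, q=0, r=1: 0
p=1, q=1, r=0: 0
p=1, q=1, r=1: 1
Count of True = 2

2


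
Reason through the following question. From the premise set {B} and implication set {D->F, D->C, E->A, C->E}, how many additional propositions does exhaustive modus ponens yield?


Initial facts: {B}
Apply modus ponens to closure:
  (no implication fires)
Final known: {B}
New propositions: {(none)}
Count = 0

0


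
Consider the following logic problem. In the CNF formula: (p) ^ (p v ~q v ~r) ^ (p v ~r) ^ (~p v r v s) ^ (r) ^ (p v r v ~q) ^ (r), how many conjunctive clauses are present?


A CNF formula is a conjunction of clauses.
Clauses are separated by ^.
Counting the conjuncts: 7 clauses.

7


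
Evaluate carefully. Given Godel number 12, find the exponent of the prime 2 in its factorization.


Factorize 12 by dividing by 2 repeatedly.
Division steps: 2 divides 12 exactly 2 time(s).
Exponent of 2 = 2

2


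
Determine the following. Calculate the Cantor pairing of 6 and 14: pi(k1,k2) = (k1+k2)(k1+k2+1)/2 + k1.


k1 + k2 = 20
(k1+k2)(k1+k2+1)/2 = 20 * 21 / 2 = 210
pi = 210 + 6 = 216

216


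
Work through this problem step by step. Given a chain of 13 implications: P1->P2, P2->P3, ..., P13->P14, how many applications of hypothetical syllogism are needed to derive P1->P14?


With 13 implications in a chain connecting 14 propositions:
P1->P2, P2->P3, ..., P13->P14
Steps needed = (number of implications) - 1 = 13 - 1 = 12

12


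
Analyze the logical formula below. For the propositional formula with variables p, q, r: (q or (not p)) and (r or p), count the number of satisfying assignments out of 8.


Evaluate all 8 assignments for p, q, r:
p=0, q=0, r=0: 0
p=0, q=0, r=1: 1
p=0, q=1, r=0: 0
p=0, q=1, r=1: 1
p=1, q=0, r=0: 0
p=1, q=0, r=1: 0
p=1, q=1, r=0: 1
p=1, q=1, r=1: 1
Satisfying count = 4

4


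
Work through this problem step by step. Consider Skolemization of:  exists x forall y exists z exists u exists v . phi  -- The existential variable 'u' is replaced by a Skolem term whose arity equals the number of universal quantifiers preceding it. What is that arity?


Quantifier prefix: exists x forall y exists z exists u exists v
'u' is existentially quantified at position 4.
Universal variables preceding it: y
Skolem function arity = 1

1


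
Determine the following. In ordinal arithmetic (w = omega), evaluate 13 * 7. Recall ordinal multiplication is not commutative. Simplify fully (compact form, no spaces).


Compute 13 * 7.
Ordinal * is associative and left-distributive over +, but NOT commutative; for finite n>1, n*w = w but w*n stays w*n.
Both finite; ordinal * agrees with natural *: 13 * 7 = 91.
Result = 91

91


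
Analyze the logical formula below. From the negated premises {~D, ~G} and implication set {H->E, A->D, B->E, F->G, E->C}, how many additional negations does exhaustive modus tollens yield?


Initial negated facts: {~D, ~G}
Apply modus tollens to closure:
  ~D and A->D  =>  ~A
  ~G and F->G  =>  ~F
Final negated: {~A, ~D, ~F, ~G}
New negations: {~A, ~F}
Count = 2

2


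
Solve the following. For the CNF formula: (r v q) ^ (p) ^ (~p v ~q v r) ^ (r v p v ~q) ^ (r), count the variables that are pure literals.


Check each variable for pure literal status:
p: mixed (not pure)
q: mixed (not pure)
r: pure positive
Pure literal count = 1

1


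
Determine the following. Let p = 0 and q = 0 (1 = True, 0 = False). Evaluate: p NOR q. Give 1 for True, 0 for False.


p = 0, q = 0
Operation: p NOR q
Evaluate: 0 NOR 0 = 1

1


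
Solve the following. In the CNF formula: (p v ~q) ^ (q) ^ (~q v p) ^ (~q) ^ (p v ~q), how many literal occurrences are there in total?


Counting literals in each clause:
Clause 1: 2 literal(s)
Clause 2: 1 literal(s)
Clause 3: 2 literal(s)
Clause 4: 1 literal(s)
Clause 5: 2 literal(s)
Total = 8

8


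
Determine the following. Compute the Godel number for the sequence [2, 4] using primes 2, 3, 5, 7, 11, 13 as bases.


Encode each element as an exponent of the corresponding prime:
  2^2 = 4
  3^4 = 81
Product = 4 * 81 = 324

324


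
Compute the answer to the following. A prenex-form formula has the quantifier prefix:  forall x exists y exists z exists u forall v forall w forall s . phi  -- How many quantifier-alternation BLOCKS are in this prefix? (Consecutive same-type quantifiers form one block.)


Quantifier-type sequence: A E E E A A A  (A=forall, E=exists)
Group into maximal same-type runs:
  Ax1 | Ex3 | Ax3
Number of blocks = 3

3


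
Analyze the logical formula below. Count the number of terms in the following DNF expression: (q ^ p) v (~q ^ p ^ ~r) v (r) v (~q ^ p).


A DNF formula is a disjunction of terms (conjunctions).
Terms are separated by v.
Counting the disjuncts: 4 terms.

4


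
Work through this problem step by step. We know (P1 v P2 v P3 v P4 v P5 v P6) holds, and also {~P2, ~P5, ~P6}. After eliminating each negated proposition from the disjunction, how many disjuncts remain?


Original disjuncts (6): P1, P2, P3, P4, P5, P6
Negated (eliminate): ~P2, ~P5, ~P6
Remaining disjuncts: P1, P3, P4
Count = 6 - 3 = 3

3


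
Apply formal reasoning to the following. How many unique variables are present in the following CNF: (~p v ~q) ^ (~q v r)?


Identify each variable that appears in the formula.
Variables found: p, q, r
Count = 3

3


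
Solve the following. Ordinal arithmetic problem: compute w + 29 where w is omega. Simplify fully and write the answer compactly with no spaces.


Compute w + 29.
Ordinal + is associative but NOT commutative; for finite n>0, n + w = w but w + n stays w+n.
w + 29 is already in normal form (a successor ordinal beyond w).
Result = w+29

w+29


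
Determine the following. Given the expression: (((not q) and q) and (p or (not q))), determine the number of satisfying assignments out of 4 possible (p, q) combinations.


Check all 4 assignments:
p=0, q=0: 0
p=0, q=1: 0
p=1, q=0: 0
p=1, q=1: 0
Count of True = 0

0


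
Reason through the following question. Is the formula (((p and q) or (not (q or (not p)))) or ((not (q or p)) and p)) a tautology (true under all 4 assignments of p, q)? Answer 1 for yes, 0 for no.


Check all 4 assignments:
p=0, q=0: 0
p=0, q=1: 0
p=1, q=0: 1
p=1, q=1: 1
Satisfying count = 2/4.
Tautology iff count = 4: no.

0


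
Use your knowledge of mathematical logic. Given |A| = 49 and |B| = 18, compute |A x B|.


The Cartesian product A x B contains all ordered pairs (a, b).
|A x B| = |A| * |B| = 49 * 18 = 882

882


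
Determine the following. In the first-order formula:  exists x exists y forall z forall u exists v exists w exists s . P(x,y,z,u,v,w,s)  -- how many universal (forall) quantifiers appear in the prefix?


Quantifier prefix: exists x exists y forall z forall u exists v exists w exists s
Mark each quantifier type:
  E E U U E E E
Universal count = 2, Existential count = 5
Asked for universal (forall) quantifiers: 2

2


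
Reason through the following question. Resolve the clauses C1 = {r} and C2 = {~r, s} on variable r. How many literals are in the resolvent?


Remove r from C1 and ~r from C2.
C1 remainder: {}
C2 remainder: {s}
Union (resolvent): {s}
Resolvent has 1 literal(s).

1


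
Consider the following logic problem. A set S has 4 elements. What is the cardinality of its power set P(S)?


The power set of a set with n elements has 2^n elements.
|P(S)| = 2^4 = 16

16


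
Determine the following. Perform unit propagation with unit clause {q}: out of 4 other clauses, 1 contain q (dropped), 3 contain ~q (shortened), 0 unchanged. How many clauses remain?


Satisfied (removed): 1
Shortened (remain): 3
Unchanged (remain): 0
Remaining = 3 + 0 = 3

3


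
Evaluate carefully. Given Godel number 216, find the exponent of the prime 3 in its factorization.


Factorize 216 by dividing by 3 repeatedly.
Division steps: 3 divides 216 exactly 3 time(s).
Exponent of 3 = 3

3


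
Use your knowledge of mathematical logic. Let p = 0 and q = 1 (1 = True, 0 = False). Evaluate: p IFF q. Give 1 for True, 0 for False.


p = 0, q = 1
Operation: p IFF q
Evaluate: 0 IFF 1 = 0

0


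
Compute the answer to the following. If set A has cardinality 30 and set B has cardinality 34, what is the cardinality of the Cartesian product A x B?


The Cartesian product A x B contains all ordered pairs (a, b).
|A x B| = |A| * |B| = 30 * 34 = 1020

1020


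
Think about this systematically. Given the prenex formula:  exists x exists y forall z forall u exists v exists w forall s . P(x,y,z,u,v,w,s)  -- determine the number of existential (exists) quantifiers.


Quantifier prefix: exists x exists y forall z forall u exists v exists w forall s
Mark each quantifier type:
  E E U U E E U
Universal count = 3, Existential count = 4
Asked for existential (exists) quantifiers: 4

4


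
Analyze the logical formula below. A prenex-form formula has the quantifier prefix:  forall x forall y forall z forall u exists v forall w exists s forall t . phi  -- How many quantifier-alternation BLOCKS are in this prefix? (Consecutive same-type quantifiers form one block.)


Quantifier-type sequence: A A A A E A E A  (A=forall, E=exists)
Group into maximal same-type runs:
  Ax4 | Ex1 | Ax1 | Ex1 | Ax1
Number of blocks = 5

5


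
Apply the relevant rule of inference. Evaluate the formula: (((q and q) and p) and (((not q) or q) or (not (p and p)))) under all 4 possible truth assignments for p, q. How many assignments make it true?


Check all 4 assignments:
p=0, q=0: 0
p=0, q=1: 0
p=1, q=0: 0
p=1, q=1: 1
Count of True = 1

1


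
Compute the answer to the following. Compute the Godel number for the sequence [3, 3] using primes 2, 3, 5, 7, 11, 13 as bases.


Encode each element as an exponent of the corresponding prime:
  2^3 = 8
  3^3 = 27
Product = 8 * 27 = 216

216


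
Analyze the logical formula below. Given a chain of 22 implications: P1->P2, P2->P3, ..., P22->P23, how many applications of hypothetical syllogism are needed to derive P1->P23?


With 22 implications in a chain connecting 23 propositions:
P1->P2, P2->P3, ..., P22->P23
Steps needed = (number of implications) - 1 = 22 - 1 = 21

21


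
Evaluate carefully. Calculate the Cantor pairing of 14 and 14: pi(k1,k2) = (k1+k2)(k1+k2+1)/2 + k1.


k1 + k2 = 28
(k1+k2)(k1+k2+1)/2 = 28 * 29 / 2 = 406
pi = 406 + 14 = 420

420


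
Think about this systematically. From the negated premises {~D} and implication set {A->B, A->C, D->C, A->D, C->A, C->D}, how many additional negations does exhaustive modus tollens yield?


Initial negated facts: {~D}
Apply modus tollens to closure:
  ~D and A->D  =>  ~A
  ~A and C->A  =>  ~C
Final negated: {~A, ~C, ~D}
New negations: {~A, ~C}
Count = 2

2


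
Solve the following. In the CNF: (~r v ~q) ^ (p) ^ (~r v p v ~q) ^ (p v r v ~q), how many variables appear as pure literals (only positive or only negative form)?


Check each variable for pure literal status:
p: pure positive
q: pure negative
r: mixed (not pure)
Pure literal count = 2

2


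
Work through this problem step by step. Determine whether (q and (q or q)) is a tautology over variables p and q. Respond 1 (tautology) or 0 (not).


Check all 4 assignments:
p=0, q=0: 0
p=0, q=1: 1
p=1, q=0: 0
p=1, q=1: 1
Satisfying count = 2/4.
Tautology iff count = 4: no.

0


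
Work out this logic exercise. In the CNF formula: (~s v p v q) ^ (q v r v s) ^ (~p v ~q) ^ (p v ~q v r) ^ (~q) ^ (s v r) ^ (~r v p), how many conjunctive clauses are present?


A CNF formula is a conjunction of clauses.
Clauses are separated by ^.
Counting the conjuncts: 7 clauses.

7


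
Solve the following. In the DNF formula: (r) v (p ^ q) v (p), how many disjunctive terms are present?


A DNF formula is a disjunction of terms (conjunctions).
Terms are separated by v.
Counting the disjuncts: 3 terms.

3


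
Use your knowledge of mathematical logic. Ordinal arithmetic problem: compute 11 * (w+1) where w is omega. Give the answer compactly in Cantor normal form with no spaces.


Compute 11 * (w+1).
Ordinal * is associative and left-distributive over +, but NOT commutative; for finite n>1, n*w = w but w*n stays w*n.
By left-distributivity: 11 * (w+1) = 11*w + 11*1 = w + 11 = w+11.
Result = w+11

w+11


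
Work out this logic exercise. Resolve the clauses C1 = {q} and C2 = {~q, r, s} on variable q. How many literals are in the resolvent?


Remove q from C1 and ~q from C2.
C1 remainder: {}
C2 remainder: {r, s}
Union (resolvent): {r, s}
Resolvent has 2 literal(s).

2


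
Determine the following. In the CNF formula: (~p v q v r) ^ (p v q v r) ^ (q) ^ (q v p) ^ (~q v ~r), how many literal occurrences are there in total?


Counting literals in each clause:
Clause 1: 3 literal(s)
Clause 2: 3 literal(s)
Clause 3: 1 literal(s)
Clause 4: 2 literal(s)
Clause 5: 2 literal(s)
Total = 11

11


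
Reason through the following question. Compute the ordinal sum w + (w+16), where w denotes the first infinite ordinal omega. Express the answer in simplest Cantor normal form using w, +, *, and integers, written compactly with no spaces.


Compute w + (w+16).
Ordinal + is associative but NOT commutative; for finite n>0, n + w = w but w + n stays w+n.
w + (w+16) = (w+w) + 16 = w*2+16.
Result = w*2+16

w*2+16


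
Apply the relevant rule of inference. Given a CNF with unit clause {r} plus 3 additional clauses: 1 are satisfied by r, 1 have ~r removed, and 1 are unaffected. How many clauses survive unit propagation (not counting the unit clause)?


Satisfied (removed): 1
Shortened (remain): 1
Unchanged (remain): 1
Remaining = 1 + 1 = 2

2


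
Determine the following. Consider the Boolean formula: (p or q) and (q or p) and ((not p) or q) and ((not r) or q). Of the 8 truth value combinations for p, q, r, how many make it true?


Evaluate all 8 assignments for p, q, r:
p=0, q=0, r=0: 0
p=0, q=0, r=1: 0
p=0, q=1, r=0: 1
p=0, q=1, r=1: 1
p=1, q=0, r=0: 0
p=1, q=0, r=1: 0
p=1, q=1, r=0: 1
p=1, q=1, r=1: 1
Satisfying count = 4

4


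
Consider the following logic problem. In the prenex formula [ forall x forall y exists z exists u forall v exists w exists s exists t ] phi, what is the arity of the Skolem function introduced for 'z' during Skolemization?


Quantifier prefix: forall x forall y exists z exists u forall v exists w exists s exists t
'z' is existentially quantified at position 3.
Universal variables preceding it: x, y
Skolem function arity = 2

2


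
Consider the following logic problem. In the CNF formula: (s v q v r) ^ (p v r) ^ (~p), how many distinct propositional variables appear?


Identify each variable that appears in the formula.
Variables found: p, q, r, s
Count = 4

4


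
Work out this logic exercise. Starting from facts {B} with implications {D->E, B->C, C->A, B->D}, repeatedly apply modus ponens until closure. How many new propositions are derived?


Initial facts: {B}
Apply modus ponens to closure:
  B and B->C  =>  C
  C and C->A  =>  A
  B and B->D  =>  D
  D and D->E  =>  E
Final known: {A, B, C, D, E}
New propositions: {A, C, D, E}
Count = 4

4


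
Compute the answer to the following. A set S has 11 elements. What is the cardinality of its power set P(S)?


The power set of a set with n elements has 2^n elements.
|P(S)| = 2^11 = 2048

2048


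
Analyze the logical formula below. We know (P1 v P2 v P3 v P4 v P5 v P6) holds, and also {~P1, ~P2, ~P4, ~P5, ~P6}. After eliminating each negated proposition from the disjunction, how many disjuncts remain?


Original disjuncts (6): P1, P2, P3, P4, P5, P6
Negated (eliminate): ~P1, ~P2, ~P4, ~P5, ~P6
Remaining disjuncts: P3
Count = 6 - 5 = 1

1


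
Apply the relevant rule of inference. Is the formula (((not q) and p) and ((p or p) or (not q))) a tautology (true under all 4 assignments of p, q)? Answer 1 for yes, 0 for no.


Check all 4 assignments:
p=0, q=0: 0
p=0, q=1: 0
p=1, q=0: 1
p=1, q=1: 0
Satisfying count = 1/4.
Tautology iff count = 4: no.

0


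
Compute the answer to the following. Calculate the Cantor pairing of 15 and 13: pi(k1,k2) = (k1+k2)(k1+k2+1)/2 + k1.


k1 + k2 = 28
(k1+k2)(k1+k2+1)/2 = 28 * 29 / 2 = 406
pi = 406 + 15 = 421

421


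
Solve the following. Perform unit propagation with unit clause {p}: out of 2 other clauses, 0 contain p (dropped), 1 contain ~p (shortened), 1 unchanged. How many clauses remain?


Satisfied (removed): 0
Shortened (remain): 1
Unchanged (remain): 1
Remaining = 1 + 1 = 2

2


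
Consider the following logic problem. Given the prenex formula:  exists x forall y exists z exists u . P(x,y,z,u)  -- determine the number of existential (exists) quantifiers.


Quantifier prefix: exists x forall y exists z exists u
Mark each quantifier type:
  E U E E
Universal count = 1, Existential count = 3
Asked for existential (exists) quantifiers: 3

3


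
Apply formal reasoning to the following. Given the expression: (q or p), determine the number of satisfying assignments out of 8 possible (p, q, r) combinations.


Check all 8 assignments:
p=0, q=0, r=0: 0
p=0, q=0, r=1: 0
p=0, q=1, r=0: 1
p=0, q=1, r=1: 1
p=1, q=0, r=0: 1
p=1, q=0, r=1: 1
p=1, q=1, r=0: 1
p=1, q=1, r=1: 1
Count of True = 6

6


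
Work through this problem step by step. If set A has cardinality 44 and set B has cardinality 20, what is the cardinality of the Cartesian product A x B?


The Cartesian product A x B contains all ordered pairs (a, b).
|A x B| = |A| * |B| = 44 * 20 = 880

880


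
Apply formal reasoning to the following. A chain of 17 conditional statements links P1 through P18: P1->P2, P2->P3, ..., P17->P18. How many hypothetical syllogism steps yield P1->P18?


With 17 implications in a chain connecting 18 propositions:
P1->P2, P2->P3, ..., P17->P18
Steps needed = (number of implications) - 1 = 17 - 1 = 16

16


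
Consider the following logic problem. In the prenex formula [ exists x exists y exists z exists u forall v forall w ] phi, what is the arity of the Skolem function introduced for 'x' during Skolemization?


Quantifier prefix: exists x exists y exists z exists u forall v forall w
'x' is existentially quantified at position 1.
No universal quantifiers precede it.
Skolem function arity = 0 (a Skolem constant)

0


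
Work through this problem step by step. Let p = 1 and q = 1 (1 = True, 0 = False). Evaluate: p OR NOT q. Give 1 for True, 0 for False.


p = 1, q = 1
Operation: p OR NOT q
Evaluate: 1 OR NOT 1 = 1

1


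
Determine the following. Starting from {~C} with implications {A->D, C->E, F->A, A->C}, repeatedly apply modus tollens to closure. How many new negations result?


Initial negated facts: {~C}
Apply modus tollens to closure:
  ~C and A->C  =>  ~A
  ~A and F->A  =>  ~F
Final negated: {~A, ~C, ~F}
New negations: {~A, ~F}
Count = 2

2


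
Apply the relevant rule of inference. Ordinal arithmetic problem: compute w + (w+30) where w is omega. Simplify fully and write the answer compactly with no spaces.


Compute w + (w+30).
Ordinal + is associative but NOT commutative; for finite n>0, n + w = w but w + n stays w+n.
w + (w+30) = (w+w) + 30 = w*2+30.
Result = w*2+30

w*2+30


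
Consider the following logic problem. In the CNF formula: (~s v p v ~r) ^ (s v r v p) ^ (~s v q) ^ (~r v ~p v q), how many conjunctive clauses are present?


A CNF formula is a conjunction of clauses.
Clauses are separated by ^.
Counting the conjuncts: 4 clauses.

4


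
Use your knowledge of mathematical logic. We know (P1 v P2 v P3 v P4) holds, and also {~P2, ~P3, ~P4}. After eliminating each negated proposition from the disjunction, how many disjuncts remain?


Original disjuncts (4): P1, P2, P3, P4
Negated (eliminate): ~P2, ~P3, ~P4
Remaining disjuncts: P1
Count = 4 - 3 = 1

1


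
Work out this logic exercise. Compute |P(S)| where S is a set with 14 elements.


The power set of a set with n elements has 2^n elements.
|P(S)| = 2^14 = 16384

16384


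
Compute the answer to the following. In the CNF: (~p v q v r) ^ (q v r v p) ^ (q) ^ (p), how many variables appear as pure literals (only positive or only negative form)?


Check each variable for pure literal status:
p: mixed (not pure)
q: pure positive
r: pure positive
Pure literal count = 2

2


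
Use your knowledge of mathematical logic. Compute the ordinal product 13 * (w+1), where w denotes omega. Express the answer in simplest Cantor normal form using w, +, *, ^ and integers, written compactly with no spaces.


Compute 13 * (w+1).
Ordinal * is associative and left-distributive over +, but NOT commutative; for finite n>1, n*w = w but w*n stays w*n.
By left-distributivity: 13 * (w+1) = 13*w + 13*1 = w + 13 = w+13.
Result = w+13

w+13


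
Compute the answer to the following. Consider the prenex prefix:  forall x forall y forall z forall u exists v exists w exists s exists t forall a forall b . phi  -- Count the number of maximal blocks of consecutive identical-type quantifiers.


Quantifier-type sequence: A A A A E E E E A A  (A=forall, E=exists)
Group into maximal same-type runs:
  Ax4 | Ex4 | Ax2
Number of blocks = 3

3


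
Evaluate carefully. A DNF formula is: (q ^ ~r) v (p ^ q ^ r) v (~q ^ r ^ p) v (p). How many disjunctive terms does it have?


A DNF formula is a disjunction of terms (conjunctions).
Terms are separated by v.
Counting the disjuncts: 4 terms.

4


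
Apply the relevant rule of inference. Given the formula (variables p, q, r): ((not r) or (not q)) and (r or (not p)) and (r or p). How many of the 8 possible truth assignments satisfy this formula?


Evaluate all 8 assignments for p, q, r:
p=0, q=0, r=0: 0
p=0, q=0, r=1: 1
p=0, q=1, r=0: 0
p=0, q=1, r=1: 0
p=1, q=0, r=0: 0
p=1, q=0, r=1: 1
p=1, q=1, r=0: 0
p=1, q=1, r=1: 0
Satisfying count = 2

2


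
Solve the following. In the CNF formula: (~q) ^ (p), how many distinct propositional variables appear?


Identify each variable that appears in the formula.
Variables found: p, q
Count = 2

2


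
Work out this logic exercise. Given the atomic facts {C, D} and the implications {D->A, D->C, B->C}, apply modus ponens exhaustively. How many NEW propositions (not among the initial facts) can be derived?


Initial facts: {C, D}
Apply modus ponens to closure:
  D and D->A  =>  A
Final known: {A, C, D}
New propositions: {A}
Count = 1

1


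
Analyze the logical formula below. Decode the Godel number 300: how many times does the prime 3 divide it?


Factorize 300 by dividing by 3 repeatedly.
Division steps: 3 divides 300 exactly 1 time(s).
Exponent of 3 = 1

1


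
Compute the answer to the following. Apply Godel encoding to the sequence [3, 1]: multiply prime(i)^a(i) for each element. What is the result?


Encode each element as an exponent of the corresponding prime:
  2^3 = 8
  3^1 = 3
Product = 8 * 3 = 24

24


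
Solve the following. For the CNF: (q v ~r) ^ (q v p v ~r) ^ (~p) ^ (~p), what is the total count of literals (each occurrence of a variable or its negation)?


Counting literals in each clause:
Clause 1: 2 literal(s)
Clause 2: 3 literal(s)
Clause 3: 1 literal(s)
Clause 4: 1 literal(s)
Total = 7

7
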